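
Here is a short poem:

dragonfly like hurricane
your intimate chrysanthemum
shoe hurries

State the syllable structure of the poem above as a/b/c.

7/8/3

Line 1: dragonfly(3) + like(1) + hurricane(3) = 7
Line 2: your(1) + intimate(3) + chrysanthemum(4) = 8
Line 3: shoe(1) + hurries(2) = 3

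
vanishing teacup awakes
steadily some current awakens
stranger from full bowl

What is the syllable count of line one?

Line one: vanishing(3) + teacup(2) + awakes(2) = 7

7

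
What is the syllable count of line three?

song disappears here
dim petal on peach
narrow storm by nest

5

Line three: narrow (2), storm (1), by (1), nest (1) → 5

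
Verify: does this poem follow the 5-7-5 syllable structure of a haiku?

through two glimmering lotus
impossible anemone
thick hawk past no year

No

Line 1: through (1), two (1), glimmering (3), lotus (2) → 7 (expected 5)
Line 2: impossible (4), anemone (4) → 8 (expected 7)
Line 3: thick (1), hawk (1), past (1), no (1), year (1) → 5 ✓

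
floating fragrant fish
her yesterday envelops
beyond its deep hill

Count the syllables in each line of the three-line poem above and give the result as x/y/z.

5/7/5

Line 1: "floating fragrant fish": 2+2+1 = 5
Line 2: "her yesterday envelops": 1+3+3 = 7
Line 3: "beyond its deep hill": 2+1+1+1 = 5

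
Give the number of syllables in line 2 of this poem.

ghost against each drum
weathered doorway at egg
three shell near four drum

Line 2: weathered(2) + doorway(2) + at(1) + egg(1) = 6

6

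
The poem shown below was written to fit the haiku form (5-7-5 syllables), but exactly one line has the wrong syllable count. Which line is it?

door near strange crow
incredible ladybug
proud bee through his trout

Line 1: "door near strange crow": 1+1+1+1 = 4 (expected 5)
Line 2: "incredible ladybug": 4+3 = 7 ✓
Line 3: "proud bee through his trout": 1+1+1+1+1 = 5 ✓

Line 1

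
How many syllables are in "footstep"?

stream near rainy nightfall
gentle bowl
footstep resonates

2

"footstep" has 2 syllables.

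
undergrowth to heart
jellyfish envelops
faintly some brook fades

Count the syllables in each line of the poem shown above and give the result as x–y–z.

5–6–5

Line 1: "undergrowth to heart": 3+1+1 = 5
Line 2: "jellyfish envelops": 3+3 = 6
Line 3: "faintly some brook fades": 2+1+1+1 = 5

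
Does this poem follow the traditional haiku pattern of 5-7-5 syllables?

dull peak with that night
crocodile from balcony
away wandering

Line 1: "dull peak with that night": 1+1+1+1+1 = 5 ✓
Line 2: "crocodile from balcony": 3+1+3 = 7 ✓
Line 3: "away wandering": 2+3 = 5 ✓

Yes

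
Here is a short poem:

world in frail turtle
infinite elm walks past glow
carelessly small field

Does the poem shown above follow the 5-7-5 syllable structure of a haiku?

Yes

Line 1: world (1), in (1), frail (1), turtle (2) → 5 ✓
Line 2: infinite (3), elm (1), walks (1), past (1), glow (1) → 7 ✓
Line 3: carelessly (3), small (1), field (1) → 5 ✓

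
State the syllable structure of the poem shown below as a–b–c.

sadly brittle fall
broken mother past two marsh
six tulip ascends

5–7–5

Line 1: "sadly brittle fall": 2+2+1 = 5
Line 2: "broken mother past two marsh": 2+2+1+1+1 = 7
Line 3: "six tulip ascends": 1+2+2 = 5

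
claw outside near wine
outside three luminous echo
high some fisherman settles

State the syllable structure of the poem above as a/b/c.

5/8/7

Line 1: "claw outside near wine": 1+2+1+1 = 5
Line 2: "outside three luminous echo": 2+1+3+2 = 8
Line 3: "high some fisherman settles": 1+1+3+2 = 7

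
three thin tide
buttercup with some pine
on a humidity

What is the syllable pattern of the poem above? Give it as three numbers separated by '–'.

3–6–6

Line 1: three(1) + thin(1) + tide(1) = 3
Line 2: buttercup(3) + with(1) + some(1) + pine(1) = 6
Line 3: on(1) + a(1) + humidity(4) = 6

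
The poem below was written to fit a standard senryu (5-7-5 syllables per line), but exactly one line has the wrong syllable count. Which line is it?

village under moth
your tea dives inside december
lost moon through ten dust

The second line

Line 1: "village under moth": 2+2+1 = 5 ✓
Line 2: "your tea dives inside december": 1+1+1+2+3 = 8 (expected 7)
Line 3: "lost moon through ten dust": 1+1+1+1+1 = 5 ✓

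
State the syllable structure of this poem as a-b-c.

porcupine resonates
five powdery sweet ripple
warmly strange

6-7-3

Line 1: "porcupine resonates": 3+3 = 6
Line 2: "five powdery sweet ripple": 1+3+1+2 = 7
Line 3: "warmly strange": 2+1 = 3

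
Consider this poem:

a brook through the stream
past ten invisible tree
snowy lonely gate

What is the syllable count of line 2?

7

Line 2: past (1), ten (1), invisible (4), tree (1) → 7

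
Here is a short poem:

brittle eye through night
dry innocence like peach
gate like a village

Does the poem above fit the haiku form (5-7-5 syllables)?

Line 1: "brittle eye through night": 2+1+1+1 = 5 ✓
Line 2: "dry innocence like peach": 1+3+1+1 = 6 (expected 7)
Line 3: "gate like a village": 1+1+1+2 = 5 ✓

No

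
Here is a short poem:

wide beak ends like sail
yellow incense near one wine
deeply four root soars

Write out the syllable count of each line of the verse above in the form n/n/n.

5/7/5

Line 1: wide (1), beak (1), ends (1), like (1), sail (1) → 5
Line 2: yellow (2), incense (2), near (1), one (1), wine (1) → 7
Line 3: deeply (2), four (1), root (1), soars (1) → 5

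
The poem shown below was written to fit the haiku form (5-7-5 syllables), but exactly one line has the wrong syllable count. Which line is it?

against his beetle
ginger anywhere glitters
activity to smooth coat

The third line

Line 1: against(2) + his(1) + beetle(2) = 5 ✓
Line 2: ginger(2) + anywhere(3) + glitters(2) = 7 ✓
Line 3: activity(4) + to(1) + smooth(1) + coat(1) = 7 (expected 5)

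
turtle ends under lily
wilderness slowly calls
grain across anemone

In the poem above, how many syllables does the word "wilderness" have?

3

"wilderness" has 3 syllables.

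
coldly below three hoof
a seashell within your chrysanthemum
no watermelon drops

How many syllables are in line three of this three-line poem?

Line three: no (1), watermelon (4), drops (1) → 6

6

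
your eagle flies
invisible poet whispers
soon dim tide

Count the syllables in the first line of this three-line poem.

The first line: your(1) + eagle(2) + flies(1) = 4

4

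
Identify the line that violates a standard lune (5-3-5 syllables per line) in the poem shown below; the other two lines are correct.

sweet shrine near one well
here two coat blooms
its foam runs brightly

The second line

Line 1: sweet (1), shrine (1), near (1), one (1), well (1) → 5 ✓
Line 2: here (1), two (1), coat (1), blooms (1) → 4 (expected 3)
Line 3: its (1), foam (1), runs (1), brightly (2) → 5 ✓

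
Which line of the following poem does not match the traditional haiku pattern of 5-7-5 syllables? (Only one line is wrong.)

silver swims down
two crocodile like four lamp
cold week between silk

Line 1: silver(2) + swims(1) + down(1) = 4 (expected 5)
Line 2: two(1) + crocodile(3) + like(1) + four(1) + lamp(1) = 7 ✓
Line 3: cold(1) + week(1) + between(2) + silk(1) = 5 ✓

Line 1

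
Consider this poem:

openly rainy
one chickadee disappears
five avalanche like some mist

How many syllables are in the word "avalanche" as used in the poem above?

3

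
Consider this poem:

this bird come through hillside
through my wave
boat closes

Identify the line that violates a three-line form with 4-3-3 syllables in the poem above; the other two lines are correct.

The first line

Line 1: "this bird come through hillside": 1+1+1+1+2 = 6 (expected 4)
Line 2: "through my wave": 1+1+1 = 3 ✓
Line 3: "boat closes": 1+2 = 3 ✓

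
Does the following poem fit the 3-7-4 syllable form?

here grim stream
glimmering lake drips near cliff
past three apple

Line 1: here (1), grim (1), stream (1) → 3 ✓
Line 2: glimmering (3), lake (1), drips (1), near (1), cliff (1) → 7 ✓
Line 3: past (1), three (1), apple (2) → 4 ✓

Yes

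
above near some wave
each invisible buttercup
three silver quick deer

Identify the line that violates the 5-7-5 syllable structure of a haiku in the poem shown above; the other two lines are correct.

Line 1: above(2) + near(1) + some(1) + wave(1) = 5 ✓
Line 2: each(1) + invisible(4) + buttercup(3) = 8 (expected 7)
Line 3: three(1) + silver(2) + quick(1) + deer(1) = 5 ✓

Line 2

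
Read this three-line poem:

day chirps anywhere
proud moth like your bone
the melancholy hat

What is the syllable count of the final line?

The final line: the(1) + melancholy(4) + hat(1) = 6

6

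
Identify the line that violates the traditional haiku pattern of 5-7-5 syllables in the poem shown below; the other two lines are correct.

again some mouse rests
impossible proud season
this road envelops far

Line 1: again(2) + some(1) + mouse(1) + rests(1) = 5 ✓
Line 2: impossible(4) + proud(1) + season(2) = 7 ✓
Line 3: this(1) + road(1) + envelops(3) + far(1) = 6 (expected 5)

The third line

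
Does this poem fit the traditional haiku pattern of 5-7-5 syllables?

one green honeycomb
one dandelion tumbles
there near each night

Line 1: one(1) + green(1) + honeycomb(3) = 5 ✓
Line 2: one(1) + dandelion(4) + tumbles(2) = 7 ✓
Line 3: there(1) + near(1) + each(1) + night(1) = 4 (expected 5)

No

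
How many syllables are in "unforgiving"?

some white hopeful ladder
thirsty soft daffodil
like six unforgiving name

"unforgiving" has 4 syllables.

4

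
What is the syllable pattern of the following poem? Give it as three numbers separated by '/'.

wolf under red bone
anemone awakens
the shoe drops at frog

5/7/5

Line 1: "wolf under red bone": 1+2+1+1 = 5
Line 2: "anemone awakens": 4+3 = 7
Line 3: "the shoe drops at frog": 1+1+1+1+1 = 5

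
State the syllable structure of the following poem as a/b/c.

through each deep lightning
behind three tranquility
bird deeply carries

Line 1: "through each deep lightning": 1+1+1+2 = 5
Line 2: "behind three tranquility": 2+1+4 = 7
Line 3: "bird deeply carries": 1+2+2 = 5

5/7/5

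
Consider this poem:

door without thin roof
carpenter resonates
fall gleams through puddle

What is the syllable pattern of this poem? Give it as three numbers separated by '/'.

Line 1: "door without thin roof": 1+2+1+1 = 5
Line 2: "carpenter resonates": 3+3 = 6
Line 3: "fall gleams through puddle": 1+1+1+2 = 5

5/6/5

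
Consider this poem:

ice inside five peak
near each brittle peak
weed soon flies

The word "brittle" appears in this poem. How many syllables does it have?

2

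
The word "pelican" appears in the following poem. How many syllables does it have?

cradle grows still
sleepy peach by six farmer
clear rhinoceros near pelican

3

"pelican" has 3 syllables.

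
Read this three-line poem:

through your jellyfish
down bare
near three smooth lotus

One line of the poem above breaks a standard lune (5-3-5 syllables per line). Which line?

Line 1: "through your jellyfish": 1+1+3 = 5 ✓
Line 2: "down bare": 1+1 = 2 (expected 3)
Line 3: "near three smooth lotus": 1+1+1+2 = 5 ✓

The second line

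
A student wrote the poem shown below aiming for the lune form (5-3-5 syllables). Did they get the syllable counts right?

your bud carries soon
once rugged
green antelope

No

Line 1: your (1), bud (1), carries (2), soon (1) → 5 ✓
Line 2: once (1), rugged (2) → 3 ✓
Line 3: green (1), antelope (3) → 4 (expected 5)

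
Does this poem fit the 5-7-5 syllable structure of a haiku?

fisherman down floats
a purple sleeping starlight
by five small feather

Line 1: fisherman (3), down (1), floats (1) → 5 ✓
Line 2: a (1), purple (2), sleeping (2), starlight (2) → 7 ✓
Line 3: by (1), five (1), small (1), feather (2) → 5 ✓

Yes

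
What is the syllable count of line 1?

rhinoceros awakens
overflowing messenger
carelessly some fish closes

7

Line 1: rhinoceros (4), awakens (3) → 7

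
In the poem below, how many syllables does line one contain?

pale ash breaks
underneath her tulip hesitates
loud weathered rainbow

3

Line one: "pale ash breaks": 1+1+1 = 3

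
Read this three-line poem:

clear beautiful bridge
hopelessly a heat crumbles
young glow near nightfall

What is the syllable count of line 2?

Line 2: "hopelessly a heat crumbles": 3+1+1+2 = 7

7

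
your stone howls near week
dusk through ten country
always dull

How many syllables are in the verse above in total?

13

Line 1: "your stone howls near week": 1+1+1+1+1 = 5
Line 2: "dusk through ten country": 1+1+1+2 = 5
Line 3: "always dull": 2+1 = 3
Total: 5 + 5 + 3 = 13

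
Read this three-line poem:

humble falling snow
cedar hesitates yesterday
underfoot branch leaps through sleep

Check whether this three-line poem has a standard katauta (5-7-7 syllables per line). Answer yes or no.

Line 1: "humble falling snow": 2+2+1 = 5 ✓
Line 2: "cedar hesitates yesterday": 2+3+3 = 8 (expected 7)
Line 3: "underfoot branch leaps through sleep": 3+1+1+1+1 = 7 ✓

No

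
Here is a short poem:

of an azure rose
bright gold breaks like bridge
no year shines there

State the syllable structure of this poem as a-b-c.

5-5-4

Line 1: of(1) + an(1) + azure(2) + rose(1) = 5
Line 2: bright(1) + gold(1) + breaks(1) + like(1) + bridge(1) = 5
Line 3: no(1) + year(1) + shines(1) + there(1) = 4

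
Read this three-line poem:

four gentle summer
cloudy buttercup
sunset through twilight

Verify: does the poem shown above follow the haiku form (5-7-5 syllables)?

No

Line 1: "four gentle summer": 1+2+2 = 5 ✓
Line 2: "cloudy buttercup": 2+3 = 5 (expected 7)
Line 3: "sunset through twilight": 2+1+2 = 5 ✓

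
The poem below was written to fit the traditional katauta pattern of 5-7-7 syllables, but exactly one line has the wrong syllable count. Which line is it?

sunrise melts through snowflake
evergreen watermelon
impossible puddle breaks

Line 1: sunrise(2) + melts(1) + through(1) + snowflake(2) = 6 (expected 5)
Line 2: evergreen(3) + watermelon(4) = 7 ✓
Line 3: impossible(4) + puddle(2) + breaks(1) = 7 ✓

Line 1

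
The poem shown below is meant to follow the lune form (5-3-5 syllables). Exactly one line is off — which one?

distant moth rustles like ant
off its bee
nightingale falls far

Line 1

Line 1: "distant moth rustles like ant": 2+1+2+1+1 = 7 (expected 5)
Line 2: "off its bee": 1+1+1 = 3 ✓
Line 3: "nightingale falls far": 3+1+1 = 5 ✓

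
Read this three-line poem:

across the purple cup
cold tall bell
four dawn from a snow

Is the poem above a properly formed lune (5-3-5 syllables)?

Line 1: across(2) + the(1) + purple(2) + cup(1) = 6 (expected 5)
Line 2: cold(1) + tall(1) + bell(1) = 3 ✓
Line 3: four(1) + dawn(1) + from(1) + a(1) + snow(1) = 5 ✓

No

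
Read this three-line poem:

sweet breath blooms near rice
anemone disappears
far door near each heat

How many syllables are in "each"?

1

"each" has 1 syllable.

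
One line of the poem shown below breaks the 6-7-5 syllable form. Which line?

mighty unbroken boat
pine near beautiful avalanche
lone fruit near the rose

Line 1: "mighty unbroken boat": 2+3+1 = 6 ✓
Line 2: "pine near beautiful avalanche": 1+1+3+3 = 8 (expected 7)
Line 3: "lone fruit near the rose": 1+1+1+1+1 = 5 ✓

Line 2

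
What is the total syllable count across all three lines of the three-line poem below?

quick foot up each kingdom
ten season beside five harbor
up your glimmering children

Line 1: quick (1), foot (1), up (1), each (1), kingdom (2) → 6
Line 2: ten (1), season (2), beside (2), five (1), harbor (2) → 8
Line 3: up (1), your (1), glimmering (3), children (2) → 7
Total: 6 + 8 + 7 = 21

21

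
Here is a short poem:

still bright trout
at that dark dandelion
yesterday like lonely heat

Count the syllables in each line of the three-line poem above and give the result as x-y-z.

3-7-7

Line 1: still(1) + bright(1) + trout(1) = 3
Line 2: at(1) + that(1) + dark(1) + dandelion(4) = 7
Line 3: yesterday(3) + like(1) + lonely(2) + heat(1) = 7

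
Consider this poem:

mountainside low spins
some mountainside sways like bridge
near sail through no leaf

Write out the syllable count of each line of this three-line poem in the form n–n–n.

Line 1: mountainside(3) + low(1) + spins(1) = 5
Line 2: some(1) + mountainside(3) + sways(1) + like(1) + bridge(1) = 7
Line 3: near(1) + sail(1) + through(1) + no(1) + leaf(1) = 5

5–7–5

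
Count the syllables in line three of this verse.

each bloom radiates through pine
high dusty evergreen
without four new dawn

5

Line three: without(2) + four(1) + new(1) + dawn(1) = 5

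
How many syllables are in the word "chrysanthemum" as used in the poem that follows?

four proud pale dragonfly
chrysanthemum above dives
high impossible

4

"chrysanthemum" has 4 syllables.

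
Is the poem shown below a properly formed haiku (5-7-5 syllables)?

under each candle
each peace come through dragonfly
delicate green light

Yes

Line 1: under (2), each (1), candle (2) → 5 ✓
Line 2: each (1), peace (1), come (1), through (1), dragonfly (3) → 7 ✓
Line 3: delicate (3), green (1), light (1) → 5 ✓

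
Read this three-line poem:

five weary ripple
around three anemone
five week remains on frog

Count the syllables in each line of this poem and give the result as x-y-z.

5-7-6

Line 1: five (1), weary (2), ripple (2) → 5
Line 2: around (2), three (1), anemone (4) → 7
Line 3: five (1), week (1), remains (2), on (1), frog (1) → 6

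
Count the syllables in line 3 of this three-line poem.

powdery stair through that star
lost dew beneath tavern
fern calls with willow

Line 3: fern(1) + calls(1) + with(1) + willow(2) = 5

5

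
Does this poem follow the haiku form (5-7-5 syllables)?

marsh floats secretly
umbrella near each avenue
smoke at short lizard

Line 1: marsh (1), floats (1), secretly (3) → 5 ✓
Line 2: umbrella (3), near (1), each (1), avenue (3) → 8 (expected 7)
Line 3: smoke (1), at (1), short (1), lizard (2) → 5 ✓

No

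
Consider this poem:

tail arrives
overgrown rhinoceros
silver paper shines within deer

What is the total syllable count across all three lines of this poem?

18

Line 1: tail (1), arrives (2) → 3
Line 2: overgrown (3), rhinoceros (4) → 7
Line 3: silver (2), paper (2), shines (1), within (2), deer (1) → 8
Total: 3 + 7 + 8 = 18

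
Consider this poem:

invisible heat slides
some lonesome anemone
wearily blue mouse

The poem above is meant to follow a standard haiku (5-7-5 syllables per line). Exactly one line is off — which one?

Line 1

Line 1: invisible(4) + heat(1) + slides(1) = 6 (expected 5)
Line 2: some(1) + lonesome(2) + anemone(4) = 7 ✓
Line 3: wearily(3) + blue(1) + mouse(1) = 5 ✓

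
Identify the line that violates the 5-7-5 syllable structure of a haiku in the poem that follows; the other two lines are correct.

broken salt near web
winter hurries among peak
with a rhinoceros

The third line

Line 1: broken (2), salt (1), near (1), web (1) → 5 ✓
Line 2: winter (2), hurries (2), among (2), peak (1) → 7 ✓
Line 3: with (1), a (1), rhinoceros (4) → 6 (expected 5)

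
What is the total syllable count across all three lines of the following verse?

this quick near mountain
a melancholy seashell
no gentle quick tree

Line 1: this (1), quick (1), near (1), mountain (2) → 5
Line 2: a (1), melancholy (4), seashell (2) → 7
Line 3: no (1), gentle (2), quick (1), tree (1) → 5
Total: 5 + 7 + 5 = 17

17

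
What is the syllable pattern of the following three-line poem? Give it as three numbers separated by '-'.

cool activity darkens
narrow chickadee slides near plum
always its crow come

7-8-5

Line 1: cool (1), activity (4), darkens (2) → 7
Line 2: narrow (2), chickadee (3), slides (1), near (1), plum (1) → 8
Line 3: always (2), its (1), crow (1), come (1) → 5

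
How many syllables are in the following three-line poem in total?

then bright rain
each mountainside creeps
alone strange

11

Line 1: then(1) + bright(1) + rain(1) = 3
Line 2: each(1) + mountainside(3) + creeps(1) = 5
Line 3: alone(2) + strange(1) = 3
Total: 3 + 5 + 3 = 11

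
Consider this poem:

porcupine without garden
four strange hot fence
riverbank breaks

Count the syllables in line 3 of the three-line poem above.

4

Line 3: riverbank (3), breaks (1) → 4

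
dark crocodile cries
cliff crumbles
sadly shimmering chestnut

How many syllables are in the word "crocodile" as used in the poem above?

3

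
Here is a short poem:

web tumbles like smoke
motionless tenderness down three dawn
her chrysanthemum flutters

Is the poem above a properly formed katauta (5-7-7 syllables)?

No

Line 1: web(1) + tumbles(2) + like(1) + smoke(1) = 5 ✓
Line 2: motionless(3) + tenderness(3) + down(1) + three(1) + dawn(1) = 9 (expected 7)
Line 3: her(1) + chrysanthemum(4) + flutters(2) = 7 ✓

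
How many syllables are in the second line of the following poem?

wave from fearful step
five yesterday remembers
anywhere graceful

The second line: "five yesterday remembers": 1+3+3 = 7

7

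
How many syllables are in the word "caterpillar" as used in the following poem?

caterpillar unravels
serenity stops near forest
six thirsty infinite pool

4

"caterpillar" has 4 syllables.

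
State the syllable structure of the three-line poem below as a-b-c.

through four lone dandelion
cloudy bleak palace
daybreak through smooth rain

7-5-5

Line 1: through(1) + four(1) + lone(1) + dandelion(4) = 7
Line 2: cloudy(2) + bleak(1) + palace(2) = 5
Line 3: daybreak(2) + through(1) + smooth(1) + rain(1) = 5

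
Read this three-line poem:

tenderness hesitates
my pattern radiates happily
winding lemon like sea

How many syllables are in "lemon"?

2

"lemon" has 2 syllables.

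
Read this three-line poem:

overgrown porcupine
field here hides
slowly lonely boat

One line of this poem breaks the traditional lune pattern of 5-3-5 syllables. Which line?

Line 1

Line 1: overgrown (3), porcupine (3) → 6 (expected 5)
Line 2: field (1), here (1), hides (1) → 3 ✓
Line 3: slowly (2), lonely (2), boat (1) → 5 ✓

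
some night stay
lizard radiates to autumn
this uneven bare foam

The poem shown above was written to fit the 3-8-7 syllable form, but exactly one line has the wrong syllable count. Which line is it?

Line 3

Line 1: "some night stay": 1+1+1 = 3 ✓
Line 2: "lizard radiates to autumn": 2+3+1+2 = 8 ✓
Line 3: "this uneven bare foam": 1+3+1+1 = 6 (expected 7)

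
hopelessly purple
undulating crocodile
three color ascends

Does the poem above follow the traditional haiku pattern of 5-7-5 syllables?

Yes

Line 1: hopelessly (3), purple (2) → 5 ✓
Line 2: undulating (4), crocodile (3) → 7 ✓
Line 3: three (1), color (2), ascends (2) → 5 ✓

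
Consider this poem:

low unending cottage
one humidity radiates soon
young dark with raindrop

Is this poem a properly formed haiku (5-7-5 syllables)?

Line 1: low (1), unending (3), cottage (2) → 6 (expected 5)
Line 2: one (1), humidity (4), radiates (3), soon (1) → 9 (expected 7)
Line 3: young (1), dark (1), with (1), raindrop (2) → 5 ✓

No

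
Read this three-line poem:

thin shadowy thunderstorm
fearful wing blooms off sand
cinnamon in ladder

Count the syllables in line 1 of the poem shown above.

7

Line 1: thin (1), shadowy (3), thunderstorm (3) → 7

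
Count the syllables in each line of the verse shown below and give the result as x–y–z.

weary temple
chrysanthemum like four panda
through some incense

Line 1: "weary temple": 2+2 = 4
Line 2: "chrysanthemum like four panda": 4+1+1+2 = 8
Line 3: "through some incense": 1+1+2 = 4

4–8–4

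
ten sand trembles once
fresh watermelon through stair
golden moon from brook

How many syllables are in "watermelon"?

4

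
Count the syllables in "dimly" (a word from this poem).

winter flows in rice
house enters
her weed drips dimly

2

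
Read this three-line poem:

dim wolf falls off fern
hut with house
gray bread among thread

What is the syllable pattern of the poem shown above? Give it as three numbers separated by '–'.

5–3–5

Line 1: dim (1), wolf (1), falls (1), off (1), fern (1) → 5
Line 2: hut (1), with (1), house (1) → 3
Line 3: gray (1), bread (1), among (2), thread (1) → 5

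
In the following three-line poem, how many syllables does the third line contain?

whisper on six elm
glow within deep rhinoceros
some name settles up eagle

7

The third line: "some name settles up eagle": 1+1+2+1+2 = 7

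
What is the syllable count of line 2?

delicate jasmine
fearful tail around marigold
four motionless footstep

Line 2: fearful(2) + tail(1) + around(2) + marigold(3) = 8

8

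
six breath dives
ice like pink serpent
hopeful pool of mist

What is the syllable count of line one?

3

Line one: six (1), breath (1), dives (1) → 3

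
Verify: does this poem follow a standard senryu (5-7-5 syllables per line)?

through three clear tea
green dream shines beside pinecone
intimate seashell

No

Line 1: through (1), three (1), clear (1), tea (1) → 4 (expected 5)
Line 2: green (1), dream (1), shines (1), beside (2), pinecone (2) → 7 ✓
Line 3: intimate (3), seashell (2) → 5 ✓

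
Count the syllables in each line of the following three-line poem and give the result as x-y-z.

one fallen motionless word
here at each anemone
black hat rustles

Line 1: one(1) + fallen(2) + motionless(3) + word(1) = 7
Line 2: here(1) + at(1) + each(1) + anemone(4) = 7
Line 3: black(1) + hat(1) + rustles(2) = 4

7-7-4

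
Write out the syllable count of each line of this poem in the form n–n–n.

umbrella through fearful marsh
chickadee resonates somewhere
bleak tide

7–8–2

Line 1: "umbrella through fearful marsh": 3+1+2+1 = 7
Line 2: "chickadee resonates somewhere": 3+3+2 = 8
Line 3: "bleak tide": 1+1 = 2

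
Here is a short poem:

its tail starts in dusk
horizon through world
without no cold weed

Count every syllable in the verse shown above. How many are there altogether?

15

Line 1: its(1) + tail(1) + starts(1) + in(1) + dusk(1) = 5
Line 2: horizon(3) + through(1) + world(1) = 5
Line 3: without(2) + no(1) + cold(1) + weed(1) = 5
Total: 5 + 5 + 5 = 15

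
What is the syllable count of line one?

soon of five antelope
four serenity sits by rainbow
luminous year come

6

Line one: "soon of five antelope": 1+1+1+3 = 6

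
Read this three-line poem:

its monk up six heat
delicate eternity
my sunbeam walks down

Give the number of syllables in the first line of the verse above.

5

The first line: its (1), monk (1), up (1), six (1), heat (1) → 5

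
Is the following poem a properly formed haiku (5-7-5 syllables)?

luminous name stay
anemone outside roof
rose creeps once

Line 1: luminous(3) + name(1) + stay(1) = 5 ✓
Line 2: anemone(4) + outside(2) + roof(1) = 7 ✓
Line 3: rose(1) + creeps(1) + once(1) = 3 (expected 5)

No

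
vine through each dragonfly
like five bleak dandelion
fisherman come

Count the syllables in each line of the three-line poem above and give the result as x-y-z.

6-7-4

Line 1: vine (1), through (1), each (1), dragonfly (3) → 6
Line 2: like (1), five (1), bleak (1), dandelion (4) → 7
Line 3: fisherman (3), come (1) → 4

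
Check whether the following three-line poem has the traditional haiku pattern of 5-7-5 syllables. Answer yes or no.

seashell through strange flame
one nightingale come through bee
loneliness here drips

Line 1: seashell(2) + through(1) + strange(1) + flame(1) = 5 ✓
Line 2: one(1) + nightingale(3) + come(1) + through(1) + bee(1) = 7 ✓
Line 3: loneliness(3) + here(1) + drips(1) = 5 ✓

Yes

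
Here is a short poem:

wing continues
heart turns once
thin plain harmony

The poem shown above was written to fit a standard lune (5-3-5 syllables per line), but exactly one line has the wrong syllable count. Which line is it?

Line 1: wing(1) + continues(3) = 4 (expected 5)
Line 2: heart(1) + turns(1) + once(1) = 3 ✓
Line 3: thin(1) + plain(1) + harmony(3) = 5 ✓

The first line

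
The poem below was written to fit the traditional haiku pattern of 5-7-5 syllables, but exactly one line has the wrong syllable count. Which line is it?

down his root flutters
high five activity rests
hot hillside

Line 3

Line 1: "down his root flutters": 1+1+1+2 = 5 ✓
Line 2: "high five activity rests": 1+1+4+1 = 7 ✓
Line 3: "hot hillside": 1+2 = 3 (expected 5)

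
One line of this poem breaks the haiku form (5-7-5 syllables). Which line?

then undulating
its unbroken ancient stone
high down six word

The third line

Line 1: then (1), undulating (4) → 5 ✓
Line 2: its (1), unbroken (3), ancient (2), stone (1) → 7 ✓
Line 3: high (1), down (1), six (1), word (1) → 4 (expected 5)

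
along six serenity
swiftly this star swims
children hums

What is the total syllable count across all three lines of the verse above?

Line 1: "along six serenity": 2+1+4 = 7
Line 2: "swiftly this star swims": 2+1+1+1 = 5
Line 3: "children hums": 2+1 = 3
Total: 7 + 5 + 3 = 15

15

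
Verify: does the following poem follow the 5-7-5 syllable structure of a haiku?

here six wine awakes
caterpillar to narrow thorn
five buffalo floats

No

Line 1: "here six wine awakes": 1+1+1+2 = 5 ✓
Line 2: "caterpillar to narrow thorn": 4+1+2+1 = 8 (expected 7)
Line 3: "five buffalo floats": 1+3+1 = 5 ✓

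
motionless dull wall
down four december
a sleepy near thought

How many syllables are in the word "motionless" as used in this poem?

3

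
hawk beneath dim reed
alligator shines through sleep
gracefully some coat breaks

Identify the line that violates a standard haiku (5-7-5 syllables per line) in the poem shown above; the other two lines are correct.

The third line

Line 1: "hawk beneath dim reed": 1+2+1+1 = 5 ✓
Line 2: "alligator shines through sleep": 4+1+1+1 = 7 ✓
Line 3: "gracefully some coat breaks": 3+1+1+1 = 6 (expected 5)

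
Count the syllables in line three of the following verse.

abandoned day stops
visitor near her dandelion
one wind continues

5

Line three: one (1), wind (1), continues (3) → 5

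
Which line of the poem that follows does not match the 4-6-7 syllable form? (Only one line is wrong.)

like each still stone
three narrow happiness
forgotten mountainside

Line 1: like(1) + each(1) + still(1) + stone(1) = 4 ✓
Line 2: three(1) + narrow(2) + happiness(3) = 6 ✓
Line 3: forgotten(3) + mountainside(3) = 6 (expected 7)

Line 3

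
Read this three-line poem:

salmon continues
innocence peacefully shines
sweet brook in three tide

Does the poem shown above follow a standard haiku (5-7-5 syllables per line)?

Line 1: salmon(2) + continues(3) = 5 ✓
Line 2: innocence(3) + peacefully(3) + shines(1) = 7 ✓
Line 3: sweet(1) + brook(1) + in(1) + three(1) + tide(1) = 5 ✓

Yes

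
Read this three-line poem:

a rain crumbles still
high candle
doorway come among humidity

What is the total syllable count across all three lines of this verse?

17

Line 1: a (1), rain (1), crumbles (2), still (1) → 5
Line 2: high (1), candle (2) → 3
Line 3: doorway (2), come (1), among (2), humidity (4) → 9
Total: 5 + 3 + 9 = 17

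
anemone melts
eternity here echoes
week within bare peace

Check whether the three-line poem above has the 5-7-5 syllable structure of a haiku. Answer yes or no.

Line 1: anemone(4) + melts(1) = 5 ✓
Line 2: eternity(4) + here(1) + echoes(2) = 7 ✓
Line 3: week(1) + within(2) + bare(1) + peace(1) = 5 ✓

Yes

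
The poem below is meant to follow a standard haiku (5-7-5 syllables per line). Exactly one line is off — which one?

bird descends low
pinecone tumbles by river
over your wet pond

Line 1: "bird descends low": 1+2+1 = 4 (expected 5)
Line 2: "pinecone tumbles by river": 2+2+1+2 = 7 ✓
Line 3: "over your wet pond": 2+1+1+1 = 5 ✓

The first line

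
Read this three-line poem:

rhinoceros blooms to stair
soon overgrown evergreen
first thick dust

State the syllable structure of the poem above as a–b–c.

Line 1: rhinoceros(4) + blooms(1) + to(1) + stair(1) = 7
Line 2: soon(1) + overgrown(3) + evergreen(3) = 7
Line 3: first(1) + thick(1) + dust(1) = 3

7–7–3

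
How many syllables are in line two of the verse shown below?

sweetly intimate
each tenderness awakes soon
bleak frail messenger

Line two: each (1), tenderness (3), awakes (2), soon (1) → 7

7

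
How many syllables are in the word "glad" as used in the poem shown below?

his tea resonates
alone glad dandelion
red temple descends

1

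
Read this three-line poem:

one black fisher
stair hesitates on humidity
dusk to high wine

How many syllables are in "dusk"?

1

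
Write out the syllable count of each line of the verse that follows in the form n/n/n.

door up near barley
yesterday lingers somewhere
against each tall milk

5/7/5

Line 1: door(1) + up(1) + near(1) + barley(2) = 5
Line 2: yesterday(3) + lingers(2) + somewhere(2) = 7
Line 3: against(2) + each(1) + tall(1) + milk(1) = 5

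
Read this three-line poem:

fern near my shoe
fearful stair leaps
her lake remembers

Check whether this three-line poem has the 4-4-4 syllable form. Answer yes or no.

Line 1: "fern near my shoe": 1+1+1+1 = 4 ✓
Line 2: "fearful stair leaps": 2+1+1 = 4 ✓
Line 3: "her lake remembers": 1+1+3 = 5 (expected 4)

No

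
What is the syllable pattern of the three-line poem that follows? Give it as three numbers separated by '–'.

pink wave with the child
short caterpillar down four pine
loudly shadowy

5–8–5

Line 1: "pink wave with the child": 1+1+1+1+1 = 5
Line 2: "short caterpillar down four pine": 1+4+1+1+1 = 8
Line 3: "loudly shadowy": 2+3 = 5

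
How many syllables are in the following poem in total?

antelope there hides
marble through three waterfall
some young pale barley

Line 1: "antelope there hides": 3+1+1 = 5
Line 2: "marble through three waterfall": 2+1+1+3 = 7
Line 3: "some young pale barley": 1+1+1+2 = 5
Total: 5 + 7 + 5 = 17

17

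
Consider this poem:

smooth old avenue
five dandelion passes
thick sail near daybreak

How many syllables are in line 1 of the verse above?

Line 1: "smooth old avenue": 1+1+3 = 5

5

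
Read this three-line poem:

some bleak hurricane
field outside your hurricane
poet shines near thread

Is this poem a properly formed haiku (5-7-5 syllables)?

Yes

Line 1: "some bleak hurricane": 1+1+3 = 5 ✓
Line 2: "field outside your hurricane": 1+2+1+3 = 7 ✓
Line 3: "poet shines near thread": 2+1+1+1 = 5 ✓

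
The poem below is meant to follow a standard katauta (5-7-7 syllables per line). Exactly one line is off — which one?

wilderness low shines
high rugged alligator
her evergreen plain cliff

Line 1: wilderness (3), low (1), shines (1) → 5 ✓
Line 2: high (1), rugged (2), alligator (4) → 7 ✓
Line 3: her (1), evergreen (3), plain (1), cliff (1) → 6 (expected 7)

The third line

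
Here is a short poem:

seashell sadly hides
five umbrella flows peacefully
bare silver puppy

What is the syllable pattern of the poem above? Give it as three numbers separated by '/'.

5/8/5

Line 1: "seashell sadly hides": 2+2+1 = 5
Line 2: "five umbrella flows peacefully": 1+3+1+3 = 8
Line 3: "bare silver puppy": 1+2+2 = 5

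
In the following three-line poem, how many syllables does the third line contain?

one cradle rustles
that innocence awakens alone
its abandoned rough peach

6

The third line: "its abandoned rough peach": 1+3+1+1 = 6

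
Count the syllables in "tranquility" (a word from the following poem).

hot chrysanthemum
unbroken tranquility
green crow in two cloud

"tranquility" has 4 syllables.

4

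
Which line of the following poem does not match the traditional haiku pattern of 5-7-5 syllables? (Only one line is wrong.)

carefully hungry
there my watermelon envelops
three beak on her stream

The second line

Line 1: "carefully hungry": 3+2 = 5 ✓
Line 2: "there my watermelon envelops": 1+1+4+3 = 9 (expected 7)
Line 3: "three beak on her stream": 1+1+1+1+1 = 5 ✓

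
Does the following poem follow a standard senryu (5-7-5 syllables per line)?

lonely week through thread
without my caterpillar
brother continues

Line 1: lonely (2), week (1), through (1), thread (1) → 5 ✓
Line 2: without (2), my (1), caterpillar (4) → 7 ✓
Line 3: brother (2), continues (3) → 5 ✓

Yes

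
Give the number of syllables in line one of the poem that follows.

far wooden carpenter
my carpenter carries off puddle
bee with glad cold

6

Line one: far (1), wooden (2), carpenter (3) → 6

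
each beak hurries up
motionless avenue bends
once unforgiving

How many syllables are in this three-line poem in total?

17

Line 1: each(1) + beak(1) + hurries(2) + up(1) = 5
Line 2: motionless(3) + avenue(3) + bends(1) = 7
Line 3: once(1) + unforgiving(4) = 5
Total: 5 + 7 + 5 = 17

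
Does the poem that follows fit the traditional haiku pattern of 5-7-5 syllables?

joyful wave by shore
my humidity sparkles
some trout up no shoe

Yes

Line 1: "joyful wave by shore": 2+1+1+1 = 5 ✓
Line 2: "my humidity sparkles": 1+4+2 = 7 ✓
Line 3: "some trout up no shoe": 1+1+1+1+1 = 5 ✓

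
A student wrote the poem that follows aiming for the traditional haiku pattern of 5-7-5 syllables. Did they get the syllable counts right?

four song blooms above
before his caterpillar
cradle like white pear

Line 1: four (1), song (1), blooms (1), above (2) → 5 ✓
Line 2: before (2), his (1), caterpillar (4) → 7 ✓
Line 3: cradle (2), like (1), white (1), pear (1) → 5 ✓

Yes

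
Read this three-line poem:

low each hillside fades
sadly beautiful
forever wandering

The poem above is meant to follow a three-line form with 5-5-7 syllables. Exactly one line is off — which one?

Line 1: "low each hillside fades": 1+1+2+1 = 5 ✓
Line 2: "sadly beautiful": 2+3 = 5 ✓
Line 3: "forever wandering": 3+3 = 6 (expected 7)

The third line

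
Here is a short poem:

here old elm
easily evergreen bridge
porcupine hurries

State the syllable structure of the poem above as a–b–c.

3–7–5

Line 1: here(1) + old(1) + elm(1) = 3
Line 2: easily(3) + evergreen(3) + bridge(1) = 7
Line 3: porcupine(3) + hurries(2) = 5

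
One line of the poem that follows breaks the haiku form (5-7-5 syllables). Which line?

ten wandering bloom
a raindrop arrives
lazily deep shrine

Line 1: ten (1), wandering (3), bloom (1) → 5 ✓
Line 2: a (1), raindrop (2), arrives (2) → 5 (expected 7)
Line 3: lazily (3), deep (1), shrine (1) → 5 ✓

Line 2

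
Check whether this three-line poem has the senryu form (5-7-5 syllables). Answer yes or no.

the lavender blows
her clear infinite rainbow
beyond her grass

No

Line 1: "the lavender blows": 1+3+1 = 5 ✓
Line 2: "her clear infinite rainbow": 1+1+3+2 = 7 ✓
Line 3: "beyond her grass": 2+1+1 = 4 (expected 5)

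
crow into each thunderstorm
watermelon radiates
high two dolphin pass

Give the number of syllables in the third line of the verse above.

The third line: "high two dolphin pass": 1+1+2+1 = 5

5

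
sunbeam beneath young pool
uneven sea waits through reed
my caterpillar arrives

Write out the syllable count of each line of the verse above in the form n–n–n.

Line 1: sunbeam (2), beneath (2), young (1), pool (1) → 6
Line 2: uneven (3), sea (1), waits (1), through (1), reed (1) → 7
Line 3: my (1), caterpillar (4), arrives (2) → 7

6–7–7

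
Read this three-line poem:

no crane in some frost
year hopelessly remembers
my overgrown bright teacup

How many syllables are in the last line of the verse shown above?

7

The last line: "my overgrown bright teacup": 1+3+1+2 = 7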